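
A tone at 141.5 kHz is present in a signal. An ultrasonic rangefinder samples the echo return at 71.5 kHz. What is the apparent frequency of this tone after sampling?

1.5 kHz

141.5 kHz mod fs = 70 kHz.
70 kHz > fs/2 = 35.75 kHz, folds to fs − 70 kHz = 1.5 kHz.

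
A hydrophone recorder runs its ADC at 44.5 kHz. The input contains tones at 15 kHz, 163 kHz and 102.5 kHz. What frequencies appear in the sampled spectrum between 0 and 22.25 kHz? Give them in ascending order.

fs/2 = 22.25 kHz.
15 kHz ≤ fs/2 = 22.25 kHz, passes unchanged.
163 kHz mod fs = 29.5 kHz.
29.5 kHz > fs/2 = 22.25 kHz, folds to fs − 29.5 kHz = 15 kHz.
102.5 kHz mod fs = 13.5 kHz.
13.5 kHz ≤ fs/2 = 22.25 kHz, appears at 13.5 kHz.
Distinct values: {13.5 kHz, 15 kHz}.

13.5 kHz, 15 kHz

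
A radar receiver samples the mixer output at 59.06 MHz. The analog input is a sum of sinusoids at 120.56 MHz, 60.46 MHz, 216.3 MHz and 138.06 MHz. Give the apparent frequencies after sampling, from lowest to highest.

1.4 MHz, 2.44 MHz, 19.94 MHz

fs/2 = 29.53 MHz.
120.56 MHz mod fs = 2.44 MHz.
2.44 MHz ≤ fs/2 = 29.53 MHz, appears at 2.44 MHz.
60.46 MHz mod fs = 1.4 MHz.
1.4 MHz ≤ fs/2 = 29.53 MHz, appears at 1.4 MHz.
216.3 MHz mod fs = 39.12 MHz.
39.12 MHz > fs/2 = 29.53 MHz, folds to fs − 39.12 MHz = 19.94 MHz.
138.06 MHz mod fs = 19.94 MHz.
19.94 MHz ≤ fs/2 = 29.53 MHz, appears at 19.94 MHz.
Distinct values: {1.4 MHz, 2.44 MHz, 19.94 MHz}.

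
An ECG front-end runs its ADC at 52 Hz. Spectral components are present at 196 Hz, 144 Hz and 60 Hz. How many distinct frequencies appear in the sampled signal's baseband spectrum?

fs/2 = 26 Hz.
196 Hz mod fs = 40 Hz.
40 Hz > fs/2 = 26 Hz, folds to fs − 40 Hz = 12 Hz.
144 Hz mod fs = 40 Hz.
40 Hz > fs/2 = 26 Hz, folds to fs − 40 Hz = 12 Hz.
60 Hz mod fs = 8 Hz.
8 Hz ≤ fs/2 = 26 Hz, appears at 8 Hz.
Distinct values: {8 Hz, 12 Hz} → 2.

2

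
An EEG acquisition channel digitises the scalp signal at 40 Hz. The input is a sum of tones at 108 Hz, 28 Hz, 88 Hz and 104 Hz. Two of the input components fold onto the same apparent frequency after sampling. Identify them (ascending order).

fs/2 = 20 Hz.
108 Hz mod fs = 28 Hz.
28 Hz > fs/2 = 20 Hz, folds to fs − 28 Hz = 12 Hz.
28 Hz > fs/2 = 20 Hz, folds to fs − 28 Hz = 12 Hz.
88 Hz mod fs = 8 Hz.
8 Hz ≤ fs/2 = 20 Hz, appears at 8 Hz.
104 Hz mod fs = 24 Hz.
24 Hz > fs/2 = 20 Hz, folds to fs − 24 Hz = 16 Hz.
28 Hz and 108 Hz both map to 12 Hz.

28 Hz, 108 Hz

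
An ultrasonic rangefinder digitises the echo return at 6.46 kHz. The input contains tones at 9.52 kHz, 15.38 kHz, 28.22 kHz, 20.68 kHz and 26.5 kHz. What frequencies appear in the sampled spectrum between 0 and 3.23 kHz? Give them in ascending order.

0.66 kHz, 1.3 kHz, 2.38 kHz, 2.46 kHz, 3.06 kHz

fs/2 = 3.23 kHz.
9.52 kHz mod fs = 3.06 kHz.
3.06 kHz ≤ fs/2 = 3.23 kHz, appears at 3.06 kHz.
15.38 kHz mod fs = 2.46 kHz.
2.46 kHz ≤ fs/2 = 3.23 kHz, appears at 2.46 kHz.
28.22 kHz mod fs = 2.38 kHz.
2.38 kHz ≤ fs/2 = 3.23 kHz, appears at 2.38 kHz.
20.68 kHz mod fs = 1.3 kHz.
1.3 kHz ≤ fs/2 = 3.23 kHz, appears at 1.3 kHz.
26.5 kHz mod fs = 0.66 kHz.
0.66 kHz ≤ fs/2 = 3.23 kHz, appears at 0.66 kHz.
Distinct values: {0.66 kHz, 1.3 kHz, 2.38 kHz, 2.46 kHz, 3.06 kHz}.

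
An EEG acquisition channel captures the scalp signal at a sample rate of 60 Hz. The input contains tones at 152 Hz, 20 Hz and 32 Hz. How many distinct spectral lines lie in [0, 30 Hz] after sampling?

fs/2 = 30 Hz.
152 Hz mod fs = 32 Hz.
32 Hz > fs/2 = 30 Hz, folds to fs − 32 Hz = 28 Hz.
20 Hz ≤ fs/2 = 30 Hz, passes unchanged.
32 Hz > fs/2 = 30 Hz, folds to fs − 32 Hz = 28 Hz.
Distinct values: {20 Hz, 28 Hz} → 2.

2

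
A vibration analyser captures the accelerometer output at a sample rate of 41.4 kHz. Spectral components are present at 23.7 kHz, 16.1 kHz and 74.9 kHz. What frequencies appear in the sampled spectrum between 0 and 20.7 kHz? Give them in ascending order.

7.9 kHz, 16.1 kHz, 17.7 kHz

fs/2 = 20.7 kHz.
23.7 kHz > fs/2 = 20.7 kHz, folds to fs − 23.7 kHz = 17.7 kHz.
16.1 kHz ≤ fs/2 = 20.7 kHz, passes unchanged.
74.9 kHz mod fs = 33.5 kHz.
33.5 kHz > fs/2 = 20.7 kHz, folds to fs − 33.5 kHz = 7.9 kHz.
Distinct values: {7.9 kHz, 16.1 kHz, 17.7 kHz}.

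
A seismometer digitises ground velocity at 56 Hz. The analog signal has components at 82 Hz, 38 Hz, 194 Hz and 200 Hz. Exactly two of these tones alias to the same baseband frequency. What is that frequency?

fs/2 = 28 Hz.
82 Hz mod fs = 26 Hz.
26 Hz ≤ fs/2 = 28 Hz, appears at 26 Hz.
38 Hz > fs/2 = 28 Hz, folds to fs − 38 Hz = 18 Hz.
194 Hz mod fs = 26 Hz.
26 Hz ≤ fs/2 = 28 Hz, appears at 26 Hz.
200 Hz mod fs = 32 Hz.
32 Hz > fs/2 = 28 Hz, folds to fs − 32 Hz = 24 Hz.
82 Hz and 194 Hz both map to 26 Hz.

26 Hz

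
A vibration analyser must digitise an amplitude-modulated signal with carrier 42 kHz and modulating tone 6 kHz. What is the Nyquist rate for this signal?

96 kHz

AM sidebands sit at fc ± fm = 36 kHz and 48 kHz.
Highest-frequency component: 48 kHz.
Nyquist rate = 2 × 48 kHz = 96 kHz.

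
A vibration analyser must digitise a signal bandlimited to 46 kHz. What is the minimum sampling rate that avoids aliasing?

92 kHz

Nyquist rate = 2 × 46 kHz = 92 kHz.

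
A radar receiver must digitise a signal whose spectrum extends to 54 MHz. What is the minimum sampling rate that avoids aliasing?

Nyquist rate = 2 × 54 MHz = 108 MHz.

108 MHz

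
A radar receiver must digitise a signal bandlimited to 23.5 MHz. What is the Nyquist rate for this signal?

47 MHz

Nyquist rate = 2 × 23.5 MHz = 47 MHz.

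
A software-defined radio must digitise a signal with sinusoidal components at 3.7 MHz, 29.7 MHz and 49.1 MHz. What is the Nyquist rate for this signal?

98.2 MHz

Highest-frequency component: 49.1 MHz.
Nyquist rate = 2 × 49.1 MHz = 98.2 MHz.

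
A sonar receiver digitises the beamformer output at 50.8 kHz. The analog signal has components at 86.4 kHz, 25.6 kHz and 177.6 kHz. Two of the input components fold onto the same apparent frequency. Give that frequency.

fs/2 = 25.4 kHz.
86.4 kHz mod fs = 35.6 kHz.
35.6 kHz > fs/2 = 25.4 kHz, folds to fs − 35.6 kHz = 15.2 kHz.
25.6 kHz > fs/2 = 25.4 kHz, folds to fs − 25.6 kHz = 25.2 kHz.
177.6 kHz mod fs = 25.2 kHz.
25.2 kHz ≤ fs/2 = 25.4 kHz, appears at 25.2 kHz.
25.6 kHz and 177.6 kHz both map to 25.2 kHz.

25.2 kHz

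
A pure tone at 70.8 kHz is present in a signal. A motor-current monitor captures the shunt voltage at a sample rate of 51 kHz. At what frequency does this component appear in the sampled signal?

70.8 kHz mod fs = 19.8 kHz.
19.8 kHz ≤ fs/2 = 25.5 kHz, appears at 19.8 kHz.

19.8 kHz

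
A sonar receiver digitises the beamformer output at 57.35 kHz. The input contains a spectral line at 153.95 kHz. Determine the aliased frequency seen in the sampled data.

153.95 kHz mod fs = 39.25 kHz.
39.25 kHz > fs/2 = 28.675 kHz, folds to fs − 39.25 kHz = 18.1 kHz.

18.1 kHz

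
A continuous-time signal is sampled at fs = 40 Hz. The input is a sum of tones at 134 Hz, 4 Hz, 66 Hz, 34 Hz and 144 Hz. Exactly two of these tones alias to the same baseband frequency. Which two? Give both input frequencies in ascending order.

fs/2 = 20 Hz.
134 Hz mod fs = 14 Hz.
14 Hz ≤ fs/2 = 20 Hz, appears at 14 Hz.
4 Hz ≤ fs/2 = 20 Hz, passes unchanged.
66 Hz mod fs = 26 Hz.
26 Hz > fs/2 = 20 Hz, folds to fs − 26 Hz = 14 Hz.
34 Hz > fs/2 = 20 Hz, folds to fs − 34 Hz = 6 Hz.
144 Hz mod fs = 24 Hz.
24 Hz > fs/2 = 20 Hz, folds to fs − 24 Hz = 16 Hz.
66 Hz and 134 Hz both map to 14 Hz.

66 Hz, 134 Hz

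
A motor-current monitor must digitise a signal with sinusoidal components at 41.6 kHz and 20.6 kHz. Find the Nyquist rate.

83.2 kHz

Highest-frequency component: 41.6 kHz.
Nyquist rate = 2 × 41.6 kHz = 83.2 kHz.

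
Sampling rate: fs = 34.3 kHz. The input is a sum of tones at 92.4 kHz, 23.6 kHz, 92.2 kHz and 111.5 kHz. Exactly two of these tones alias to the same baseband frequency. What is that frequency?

10.7 kHz

fs/2 = 17.15 kHz.
92.4 kHz mod fs = 23.8 kHz.
23.8 kHz > fs/2 = 17.15 kHz, folds to fs − 23.8 kHz = 10.5 kHz.
23.6 kHz > fs/2 = 17.15 kHz, folds to fs − 23.6 kHz = 10.7 kHz.
92.2 kHz mod fs = 23.6 kHz.
23.6 kHz > fs/2 = 17.15 kHz, folds to fs − 23.6 kHz = 10.7 kHz.
111.5 kHz mod fs = 8.6 kHz.
8.6 kHz ≤ fs/2 = 17.15 kHz, appears at 8.6 kHz.
23.6 kHz and 92.2 kHz both map to 10.7 kHz.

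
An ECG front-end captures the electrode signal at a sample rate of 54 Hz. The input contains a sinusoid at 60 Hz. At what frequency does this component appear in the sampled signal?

6 Hz

60 Hz mod fs = 6 Hz.
6 Hz ≤ fs/2 = 27 Hz, appears at 6 Hz.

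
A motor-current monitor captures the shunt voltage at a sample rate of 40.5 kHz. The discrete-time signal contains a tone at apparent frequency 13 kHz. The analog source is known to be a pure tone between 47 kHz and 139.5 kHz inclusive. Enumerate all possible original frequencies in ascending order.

Frequencies that alias to 13 kHz are k·fs ± 13 kHz for integer k ≥ 0.
k=0: 13 kHz.
k=1: 27.5 kHz, 53.5 kHz.
k=2: 68 kHz, 94 kHz.
k=3: 108.5 kHz, 134.5 kHz.
k=4: 149 kHz, 175 kHz.
Within [47 kHz, 139.5 kHz]: 53.5 kHz, 68 kHz, 94 kHz, 108.5 kHz, 134.5 kHz.

53.5 kHz, 68 kHz, 94 kHz, 108.5 kHz, 134.5 kHz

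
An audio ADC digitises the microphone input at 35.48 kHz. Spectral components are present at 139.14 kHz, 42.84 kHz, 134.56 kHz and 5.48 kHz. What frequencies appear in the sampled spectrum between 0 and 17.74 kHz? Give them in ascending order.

fs/2 = 17.74 kHz.
139.14 kHz mod fs = 32.7 kHz.
32.7 kHz > fs/2 = 17.74 kHz, folds to fs − 32.7 kHz = 2.78 kHz.
42.84 kHz mod fs = 7.36 kHz.
7.36 kHz ≤ fs/2 = 17.74 kHz, appears at 7.36 kHz.
134.56 kHz mod fs = 28.12 kHz.
28.12 kHz > fs/2 = 17.74 kHz, folds to fs − 28.12 kHz = 7.36 kHz.
5.48 kHz ≤ fs/2 = 17.74 kHz, passes unchanged.
Distinct values: {2.78 kHz, 5.48 kHz, 7.36 kHz}.

2.78 kHz, 5.48 kHz, 7.36 kHz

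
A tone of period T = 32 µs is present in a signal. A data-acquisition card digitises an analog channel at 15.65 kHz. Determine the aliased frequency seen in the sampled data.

0.05 kHz

T = 32 µs → f = 1/T = 31.25 kHz.
31.25 kHz mod fs = 15.6 kHz.
15.6 kHz > fs/2 = 7.825 kHz, folds to fs − 15.6 kHz = 0.05 kHz.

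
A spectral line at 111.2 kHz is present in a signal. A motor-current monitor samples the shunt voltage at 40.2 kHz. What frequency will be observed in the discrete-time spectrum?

9.4 kHz

111.2 kHz mod fs = 30.8 kHz.
30.8 kHz > fs/2 = 20.1 kHz, folds to fs − 30.8 kHz = 9.4 kHz.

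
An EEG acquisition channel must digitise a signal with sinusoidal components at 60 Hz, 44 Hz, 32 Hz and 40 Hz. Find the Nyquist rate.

Highest-frequency component: 60 Hz.
Nyquist rate = 2 × 60 Hz = 120 Hz.

120 Hz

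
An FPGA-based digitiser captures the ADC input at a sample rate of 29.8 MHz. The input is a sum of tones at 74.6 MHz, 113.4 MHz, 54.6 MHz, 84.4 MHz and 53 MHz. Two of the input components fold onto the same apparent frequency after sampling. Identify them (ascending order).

54.6 MHz, 84.4 MHz

fs/2 = 14.9 MHz.
74.6 MHz mod fs = 15 MHz.
15 MHz > fs/2 = 14.9 MHz, folds to fs − 15 MHz = 14.8 MHz.
113.4 MHz mod fs = 24 MHz.
24 MHz > fs/2 = 14.9 MHz, folds to fs − 24 MHz = 5.8 MHz.
54.6 MHz mod fs = 24.8 MHz.
24.8 MHz > fs/2 = 14.9 MHz, folds to fs − 24.8 MHz = 5 MHz.
84.4 MHz mod fs = 24.8 MHz.
24.8 MHz > fs/2 = 14.9 MHz, folds to fs − 24.8 MHz = 5 MHz.
53 MHz mod fs = 23.2 MHz.
23.2 MHz > fs/2 = 14.9 MHz, folds to fs − 23.2 MHz = 6.6 MHz.
54.6 MHz and 84.4 MHz both map to 5 MHz.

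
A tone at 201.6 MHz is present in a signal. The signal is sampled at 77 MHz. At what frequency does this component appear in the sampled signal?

201.6 MHz mod fs = 47.6 MHz.
47.6 MHz > fs/2 = 38.5 MHz, folds to fs − 47.6 MHz = 29.4 MHz.

29.4 MHz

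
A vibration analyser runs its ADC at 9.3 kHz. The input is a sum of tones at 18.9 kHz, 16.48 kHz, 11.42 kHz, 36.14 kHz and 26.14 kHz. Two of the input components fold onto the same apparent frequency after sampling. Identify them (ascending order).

11.42 kHz, 16.48 kHz

fs/2 = 4.65 kHz.
18.9 kHz mod fs = 0.3 kHz.
0.3 kHz ≤ fs/2 = 4.65 kHz, appears at 0.3 kHz.
16.48 kHz mod fs = 7.18 kHz.
7.18 kHz > fs/2 = 4.65 kHz, folds to fs − 7.18 kHz = 2.12 kHz.
11.42 kHz mod fs = 2.12 kHz.
2.12 kHz ≤ fs/2 = 4.65 kHz, appears at 2.12 kHz.
36.14 kHz mod fs = 8.24 kHz.
8.24 kHz > fs/2 = 4.65 kHz, folds to fs − 8.24 kHz = 1.06 kHz.
26.14 kHz mod fs = 7.54 kHz.
7.54 kHz > fs/2 = 4.65 kHz, folds to fs − 7.54 kHz = 1.76 kHz.
11.42 kHz and 16.48 kHz both map to 2.12 kHz.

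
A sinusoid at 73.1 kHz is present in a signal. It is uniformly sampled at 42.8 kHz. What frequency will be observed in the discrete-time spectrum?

73.1 kHz mod fs = 30.3 kHz.
30.3 kHz > fs/2 = 21.4 kHz, folds to fs − 30.3 kHz = 12.5 kHz.

12.5 kHz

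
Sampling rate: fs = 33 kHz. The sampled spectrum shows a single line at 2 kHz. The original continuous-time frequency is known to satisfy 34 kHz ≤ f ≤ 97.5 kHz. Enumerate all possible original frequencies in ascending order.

Frequencies that alias to 2 kHz are k·fs ± 2 kHz for integer k ≥ 0.
k=0: 2 kHz.
k=1: 31 kHz, 35 kHz.
k=2: 64 kHz, 68 kHz.
k=3: 97 kHz, 101 kHz.
k=4: 130 kHz, 134 kHz.
Within [34 kHz, 97.5 kHz]: 35 kHz, 64 kHz, 68 kHz, 97 kHz.

35 kHz, 64 kHz, 68 kHz, 97 kHz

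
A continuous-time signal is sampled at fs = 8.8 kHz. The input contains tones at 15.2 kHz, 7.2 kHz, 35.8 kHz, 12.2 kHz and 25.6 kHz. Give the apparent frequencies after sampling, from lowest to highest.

fs/2 = 4.4 kHz.
15.2 kHz mod fs = 6.4 kHz.
6.4 kHz > fs/2 = 4.4 kHz, folds to fs − 6.4 kHz = 2.4 kHz.
7.2 kHz > fs/2 = 4.4 kHz, folds to fs − 7.2 kHz = 1.6 kHz.
35.8 kHz mod fs = 0.6 kHz.
0.6 kHz ≤ fs/2 = 4.4 kHz, appears at 0.6 kHz.
12.2 kHz mod fs = 3.4 kHz.
3.4 kHz ≤ fs/2 = 4.4 kHz, appears at 3.4 kHz.
25.6 kHz mod fs = 8 kHz.
8 kHz > fs/2 = 4.4 kHz, folds to fs − 8 kHz = 0.8 kHz.
Distinct values: {0.6 kHz, 0.8 kHz, 1.6 kHz, 2.4 kHz, 3.4 kHz}.

0.6 kHz, 0.8 kHz, 1.6 kHz, 2.4 kHz, 3.4 kHz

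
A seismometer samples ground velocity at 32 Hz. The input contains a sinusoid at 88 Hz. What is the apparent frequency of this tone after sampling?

88 Hz mod fs = 24 Hz.
24 Hz > fs/2 = 16 Hz, folds to fs − 24 Hz = 8 Hz.

8 Hz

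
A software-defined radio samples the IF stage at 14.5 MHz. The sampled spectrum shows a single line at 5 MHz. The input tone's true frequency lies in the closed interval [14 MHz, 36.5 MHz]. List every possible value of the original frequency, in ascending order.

19.5 MHz, 24 MHz, 34 MHz

Frequencies that alias to 5 MHz are k·fs ± 5 MHz for integer k ≥ 0.
k=0: 5 MHz.
k=1: 9.5 MHz, 19.5 MHz.
k=2: 24 MHz, 34 MHz.
k=3: 38.5 MHz, 48.5 MHz.
Within [14 MHz, 36.5 MHz]: 19.5 MHz, 24 MHz, 34 MHz.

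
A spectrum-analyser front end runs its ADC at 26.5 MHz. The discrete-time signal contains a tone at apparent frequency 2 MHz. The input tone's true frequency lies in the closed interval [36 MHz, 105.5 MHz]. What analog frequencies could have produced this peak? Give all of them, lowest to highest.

Frequencies that alias to 2 MHz are k·fs ± 2 MHz for integer k ≥ 0.
k=0: 2 MHz.
k=1: 24.5 MHz, 28.5 MHz.
k=2: 51 MHz, 55 MHz.
k=3: 77.5 MHz, 81.5 MHz.
k=4: 104 MHz, 108 MHz.
k=5: 130.5 MHz, 134.5 MHz.
Within [36 MHz, 105.5 MHz]: 51 MHz, 55 MHz, 77.5 MHz, 81.5 MHz, 104 MHz.

51 MHz, 55 MHz, 77.5 MHz, 81.5 MHz, 104 MHz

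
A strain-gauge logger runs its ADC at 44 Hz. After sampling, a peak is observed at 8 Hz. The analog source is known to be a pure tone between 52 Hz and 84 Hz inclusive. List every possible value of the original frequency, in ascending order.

52 Hz, 80 Hz

Frequencies that alias to 8 Hz are k·fs ± 8 Hz for integer k ≥ 0.
k=0: 8 Hz.
k=1: 36 Hz, 52 Hz.
k=2: 80 Hz, 96 Hz.
k=3: 124 Hz, 140 Hz.
Within [52 Hz, 84 Hz]: 52 Hz, 80 Hz.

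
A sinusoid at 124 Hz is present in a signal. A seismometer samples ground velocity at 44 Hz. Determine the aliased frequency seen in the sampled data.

124 Hz mod fs = 36 Hz.
36 Hz > fs/2 = 22 Hz, folds to fs − 36 Hz = 8 Hz.

8 Hz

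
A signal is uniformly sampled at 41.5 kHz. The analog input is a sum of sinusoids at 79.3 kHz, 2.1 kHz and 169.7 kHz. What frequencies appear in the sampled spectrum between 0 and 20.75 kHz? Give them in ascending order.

2.1 kHz, 3.7 kHz

fs/2 = 20.75 kHz.
79.3 kHz mod fs = 37.8 kHz.
37.8 kHz > fs/2 = 20.75 kHz, folds to fs − 37.8 kHz = 3.7 kHz.
2.1 kHz ≤ fs/2 = 20.75 kHz, passes unchanged.
169.7 kHz mod fs = 3.7 kHz.
3.7 kHz ≤ fs/2 = 20.75 kHz, appears at 3.7 kHz.
Distinct values: {2.1 kHz, 3.7 kHz}.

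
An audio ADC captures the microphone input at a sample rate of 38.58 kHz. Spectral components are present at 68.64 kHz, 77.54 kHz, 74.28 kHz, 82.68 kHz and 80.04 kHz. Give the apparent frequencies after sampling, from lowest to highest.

0.38 kHz, 2.88 kHz, 5.52 kHz, 8.52 kHz

fs/2 = 19.29 kHz.
68.64 kHz mod fs = 30.06 kHz.
30.06 kHz > fs/2 = 19.29 kHz, folds to fs − 30.06 kHz = 8.52 kHz.
77.54 kHz mod fs = 0.38 kHz.
0.38 kHz ≤ fs/2 = 19.29 kHz, appears at 0.38 kHz.
74.28 kHz mod fs = 35.7 kHz.
35.7 kHz > fs/2 = 19.29 kHz, folds to fs − 35.7 kHz = 2.88 kHz.
82.68 kHz mod fs = 5.52 kHz.
5.52 kHz ≤ fs/2 = 19.29 kHz, appears at 5.52 kHz.
80.04 kHz mod fs = 2.88 kHz.
2.88 kHz ≤ fs/2 = 19.29 kHz, appears at 2.88 kHz.
Distinct values: {0.38 kHz, 2.88 kHz, 5.52 kHz, 8.52 kHz}.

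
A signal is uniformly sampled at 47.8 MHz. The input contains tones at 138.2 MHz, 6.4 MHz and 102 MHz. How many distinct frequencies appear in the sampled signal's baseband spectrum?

2

fs/2 = 23.9 MHz.
138.2 MHz mod fs = 42.6 MHz.
42.6 MHz > fs/2 = 23.9 MHz, folds to fs − 42.6 MHz = 5.2 MHz.
6.4 MHz ≤ fs/2 = 23.9 MHz, passes unchanged.
102 MHz mod fs = 6.4 MHz.
6.4 MHz ≤ fs/2 = 23.9 MHz, appears at 6.4 MHz.
Distinct values: {5.2 MHz, 6.4 MHz} → 2.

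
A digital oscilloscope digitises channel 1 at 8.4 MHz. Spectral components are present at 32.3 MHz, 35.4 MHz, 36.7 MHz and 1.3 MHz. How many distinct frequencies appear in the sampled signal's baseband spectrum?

fs/2 = 4.2 MHz.
32.3 MHz mod fs = 7.1 MHz.
7.1 MHz > fs/2 = 4.2 MHz, folds to fs − 7.1 MHz = 1.3 MHz.
35.4 MHz mod fs = 1.8 MHz.
1.8 MHz ≤ fs/2 = 4.2 MHz, appears at 1.8 MHz.
36.7 MHz mod fs = 3.1 MHz.
3.1 MHz ≤ fs/2 = 4.2 MHz, appears at 3.1 MHz.
1.3 MHz ≤ fs/2 = 4.2 MHz, passes unchanged.
Distinct values: {1.3 MHz, 1.8 MHz, 3.1 MHz} → 3.

3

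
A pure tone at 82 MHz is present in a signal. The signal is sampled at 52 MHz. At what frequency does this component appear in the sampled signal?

22 MHz

82 MHz mod fs = 30 MHz.
30 MHz > fs/2 = 26 MHz, folds to fs − 30 MHz = 22 MHz.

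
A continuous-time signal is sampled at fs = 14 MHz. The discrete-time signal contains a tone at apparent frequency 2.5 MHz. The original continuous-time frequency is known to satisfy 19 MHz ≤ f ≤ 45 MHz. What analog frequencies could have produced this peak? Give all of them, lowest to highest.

25.5 MHz, 30.5 MHz, 39.5 MHz, 44.5 MHz

Frequencies that alias to 2.5 MHz are k·fs ± 2.5 MHz for integer k ≥ 0.
k=0: 2.5 MHz.
k=1: 11.5 MHz, 16.5 MHz.
k=2: 25.5 MHz, 30.5 MHz.
k=3: 39.5 MHz, 44.5 MHz.
k=4: 53.5 MHz, 58.5 MHz.
Within [19 MHz, 45 MHz]: 25.5 MHz, 30.5 MHz, 39.5 MHz, 44.5 MHz.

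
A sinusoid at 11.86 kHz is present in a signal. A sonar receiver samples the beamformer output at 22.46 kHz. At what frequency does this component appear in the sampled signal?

10.6 kHz

11.86 kHz > fs/2 = 11.23 kHz, folds to fs − 11.86 kHz = 10.6 kHz.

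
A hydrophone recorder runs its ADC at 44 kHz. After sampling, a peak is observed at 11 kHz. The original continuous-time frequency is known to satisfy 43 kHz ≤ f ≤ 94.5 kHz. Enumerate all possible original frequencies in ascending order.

55 kHz, 77 kHz

Frequencies that alias to 11 kHz are k·fs ± 11 kHz for integer k ≥ 0.
k=0: 11 kHz.
k=1: 33 kHz, 55 kHz.
k=2: 77 kHz, 99 kHz.
k=3: 121 kHz, 143 kHz.
Within [43 kHz, 94.5 kHz]: 55 kHz, 77 kHz.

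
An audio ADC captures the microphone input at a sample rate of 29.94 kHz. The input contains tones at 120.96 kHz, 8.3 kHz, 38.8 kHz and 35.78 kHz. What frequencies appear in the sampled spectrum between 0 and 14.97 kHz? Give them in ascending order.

1.2 kHz, 5.84 kHz, 8.3 kHz, 8.86 kHz

fs/2 = 14.97 kHz.
120.96 kHz mod fs = 1.2 kHz.
1.2 kHz ≤ fs/2 = 14.97 kHz, appears at 1.2 kHz.
8.3 kHz ≤ fs/2 = 14.97 kHz, passes unchanged.
38.8 kHz mod fs = 8.86 kHz.
8.86 kHz ≤ fs/2 = 14.97 kHz, appears at 8.86 kHz.
35.78 kHz mod fs = 5.84 kHz.
5.84 kHz ≤ fs/2 = 14.97 kHz, appears at 5.84 kHz.
Distinct values: {1.2 kHz, 5.84 kHz, 8.3 kHz, 8.86 kHz}.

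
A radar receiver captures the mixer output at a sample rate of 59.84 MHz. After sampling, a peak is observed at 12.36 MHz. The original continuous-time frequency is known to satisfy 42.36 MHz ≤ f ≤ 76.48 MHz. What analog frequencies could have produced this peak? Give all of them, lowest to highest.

Frequencies that alias to 12.36 MHz are k·fs ± 12.36 MHz for integer k ≥ 0.
k=0: 12.36 MHz.
k=1: 47.48 MHz, 72.2 MHz.
k=2: 107.32 MHz, 132.04 MHz.
Within [42.36 MHz, 76.48 MHz]: 47.48 MHz, 72.2 MHz.

47.48 MHz, 72.2 MHz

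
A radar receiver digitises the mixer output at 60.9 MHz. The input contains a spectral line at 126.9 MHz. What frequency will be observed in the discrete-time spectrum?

5.1 MHz

126.9 MHz mod fs = 5.1 MHz.
5.1 MHz ≤ fs/2 = 30.45 MHz, appears at 5.1 MHz.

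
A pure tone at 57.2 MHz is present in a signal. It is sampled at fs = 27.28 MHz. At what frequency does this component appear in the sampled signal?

2.64 MHz

57.2 MHz mod fs = 2.64 MHz.
2.64 MHz ≤ fs/2 = 13.64 MHz, appears at 2.64 MHz.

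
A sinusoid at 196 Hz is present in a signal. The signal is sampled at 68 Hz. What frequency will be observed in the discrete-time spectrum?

196 Hz mod fs = 60 Hz.
60 Hz > fs/2 = 34 Hz, folds to fs − 60 Hz = 8 Hz.

8 Hz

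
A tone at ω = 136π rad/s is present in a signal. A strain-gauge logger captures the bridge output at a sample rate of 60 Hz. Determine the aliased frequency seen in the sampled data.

8 Hz

ω = 136π rad/s → f = ω/(2π) = 68 Hz.
68 Hz mod fs = 8 Hz.
8 Hz ≤ fs/2 = 30 Hz, appears at 8 Hz.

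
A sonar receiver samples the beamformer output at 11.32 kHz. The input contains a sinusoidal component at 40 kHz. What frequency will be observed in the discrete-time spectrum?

5.28 kHz

40 kHz mod fs = 6.04 kHz.
6.04 kHz > fs/2 = 5.66 kHz, folds to fs − 6.04 kHz = 5.28 kHz.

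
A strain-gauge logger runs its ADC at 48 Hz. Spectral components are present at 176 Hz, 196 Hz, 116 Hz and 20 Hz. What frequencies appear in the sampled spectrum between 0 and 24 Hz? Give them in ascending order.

4 Hz, 16 Hz, 20 Hz

fs/2 = 24 Hz.
176 Hz mod fs = 32 Hz.
32 Hz > fs/2 = 24 Hz, folds to fs − 32 Hz = 16 Hz.
196 Hz mod fs = 4 Hz.
4 Hz ≤ fs/2 = 24 Hz, appears at 4 Hz.
116 Hz mod fs = 20 Hz.
20 Hz ≤ fs/2 = 24 Hz, appears at 20 Hz.
20 Hz ≤ fs/2 = 24 Hz, passes unchanged.
Distinct values: {4 Hz, 16 Hz, 20 Hz}.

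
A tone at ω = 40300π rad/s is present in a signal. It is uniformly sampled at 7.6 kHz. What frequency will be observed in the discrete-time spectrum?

ω = 40300π rad/s → f = ω/(2π) = 20150 Hz = 20.15 kHz.
20.15 kHz mod fs = 4.95 kHz.
4.95 kHz > fs/2 = 3.8 kHz, folds to fs − 4.95 kHz = 2.65 kHz.

2.65 kHz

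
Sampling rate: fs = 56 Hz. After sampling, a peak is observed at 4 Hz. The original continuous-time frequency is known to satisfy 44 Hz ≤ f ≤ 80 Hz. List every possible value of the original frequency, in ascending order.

52 Hz, 60 Hz

Frequencies that alias to 4 Hz are k·fs ± 4 Hz for integer k ≥ 0.
k=0: 4 Hz.
k=1: 52 Hz, 60 Hz.
k=2: 108 Hz, 116 Hz.
Within [44 Hz, 80 Hz]: 52 Hz, 60 Hz.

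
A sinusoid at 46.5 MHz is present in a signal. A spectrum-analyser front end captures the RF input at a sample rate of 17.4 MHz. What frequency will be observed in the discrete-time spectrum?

46.5 MHz mod fs = 11.7 MHz.
11.7 MHz > fs/2 = 8.7 MHz, folds to fs − 11.7 MHz = 5.7 MHz.

5.7 MHz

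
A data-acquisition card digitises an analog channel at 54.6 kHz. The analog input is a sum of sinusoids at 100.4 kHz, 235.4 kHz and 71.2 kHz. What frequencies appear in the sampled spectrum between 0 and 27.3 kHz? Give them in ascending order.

fs/2 = 27.3 kHz.
100.4 kHz mod fs = 45.8 kHz.
45.8 kHz > fs/2 = 27.3 kHz, folds to fs − 45.8 kHz = 8.8 kHz.
235.4 kHz mod fs = 17 kHz.
17 kHz ≤ fs/2 = 27.3 kHz, appears at 17 kHz.
71.2 kHz mod fs = 16.6 kHz.
16.6 kHz ≤ fs/2 = 27.3 kHz, appears at 16.6 kHz.
Distinct values: {8.8 kHz, 16.6 kHz, 17 kHz}.

8.8 kHz, 16.6 kHz, 17 kHz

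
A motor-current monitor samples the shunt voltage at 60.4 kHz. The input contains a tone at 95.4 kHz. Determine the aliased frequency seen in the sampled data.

95.4 kHz mod fs = 35 kHz.
35 kHz > fs/2 = 30.2 kHz, folds to fs − 35 kHz = 25.4 kHz.

25.4 kHz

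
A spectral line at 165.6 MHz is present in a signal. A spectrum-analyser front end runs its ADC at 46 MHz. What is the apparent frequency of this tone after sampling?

18.4 MHz

165.6 MHz mod fs = 27.6 MHz.
27.6 MHz > fs/2 = 23 MHz, folds to fs − 27.6 MHz = 18.4 MHz.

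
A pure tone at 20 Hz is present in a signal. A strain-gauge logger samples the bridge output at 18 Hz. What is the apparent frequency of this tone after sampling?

2 Hz

20 Hz mod fs = 2 Hz.
2 Hz ≤ fs/2 = 9 Hz, appears at 2 Hz.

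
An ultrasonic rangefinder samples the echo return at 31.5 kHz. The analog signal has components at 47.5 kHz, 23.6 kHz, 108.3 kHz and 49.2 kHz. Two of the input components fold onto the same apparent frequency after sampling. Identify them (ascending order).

fs/2 = 15.75 kHz.
47.5 kHz mod fs = 16 kHz.
16 kHz > fs/2 = 15.75 kHz, folds to fs − 16 kHz = 15.5 kHz.
23.6 kHz > fs/2 = 15.75 kHz, folds to fs − 23.6 kHz = 7.9 kHz.
108.3 kHz mod fs = 13.8 kHz.
13.8 kHz ≤ fs/2 = 15.75 kHz, appears at 13.8 kHz.
49.2 kHz mod fs = 17.7 kHz.
17.7 kHz > fs/2 = 15.75 kHz, folds to fs − 17.7 kHz = 13.8 kHz.
49.2 kHz and 108.3 kHz both map to 13.8 kHz.

49.2 kHz, 108.3 kHz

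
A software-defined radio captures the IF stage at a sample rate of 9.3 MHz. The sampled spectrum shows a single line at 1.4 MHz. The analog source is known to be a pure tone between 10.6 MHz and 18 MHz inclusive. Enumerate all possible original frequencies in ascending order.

10.7 MHz, 17.2 MHz

Frequencies that alias to 1.4 MHz are k·fs ± 1.4 MHz for integer k ≥ 0.
k=0: 1.4 MHz.
k=1: 7.9 MHz, 10.7 MHz.
k=2: 17.2 MHz, 20 MHz.
k=3: 26.5 MHz, 29.3 MHz.
Within [10.6 MHz, 18 MHz]: 10.7 MHz, 17.2 MHz.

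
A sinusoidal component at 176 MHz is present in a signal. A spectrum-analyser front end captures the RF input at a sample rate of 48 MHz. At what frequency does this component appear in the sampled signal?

16 MHz

176 MHz mod fs = 32 MHz.
32 MHz > fs/2 = 24 MHz, folds to fs − 32 MHz = 16 MHz.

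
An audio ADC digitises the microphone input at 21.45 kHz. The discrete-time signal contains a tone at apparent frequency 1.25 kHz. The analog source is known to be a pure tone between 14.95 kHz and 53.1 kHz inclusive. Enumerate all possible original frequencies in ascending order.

Frequencies that alias to 1.25 kHz are k·fs ± 1.25 kHz for integer k ≥ 0.
k=0: 1.25 kHz.
k=1: 20.2 kHz, 22.7 kHz.
k=2: 41.65 kHz, 44.15 kHz.
k=3: 63.1 kHz, 65.6 kHz.
Within [14.95 kHz, 53.1 kHz]: 20.2 kHz, 22.7 kHz, 41.65 kHz, 44.15 kHz.

20.2 kHz, 22.7 kHz, 41.65 kHz, 44.15 kHz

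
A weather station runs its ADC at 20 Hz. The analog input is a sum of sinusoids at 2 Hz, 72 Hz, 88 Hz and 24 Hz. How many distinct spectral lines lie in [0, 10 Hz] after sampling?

3

fs/2 = 10 Hz.
2 Hz ≤ fs/2 = 10 Hz, passes unchanged.
72 Hz mod fs = 12 Hz.
12 Hz > fs/2 = 10 Hz, folds to fs − 12 Hz = 8 Hz.
88 Hz mod fs = 8 Hz.
8 Hz ≤ fs/2 = 10 Hz, appears at 8 Hz.
24 Hz mod fs = 4 Hz.
4 Hz ≤ fs/2 = 10 Hz, appears at 4 Hz.
Distinct values: {2 Hz, 4 Hz, 8 Hz} → 3.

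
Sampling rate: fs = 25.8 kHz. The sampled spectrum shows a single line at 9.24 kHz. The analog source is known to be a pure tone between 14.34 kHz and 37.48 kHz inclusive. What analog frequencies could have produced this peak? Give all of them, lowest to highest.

Frequencies that alias to 9.24 kHz are k·fs ± 9.24 kHz for integer k ≥ 0.
k=0: 9.24 kHz.
k=1: 16.56 kHz, 35.04 kHz.
k=2: 42.36 kHz, 60.84 kHz.
Within [14.34 kHz, 37.48 kHz]: 16.56 kHz, 35.04 kHz.

16.56 kHz, 35.04 kHz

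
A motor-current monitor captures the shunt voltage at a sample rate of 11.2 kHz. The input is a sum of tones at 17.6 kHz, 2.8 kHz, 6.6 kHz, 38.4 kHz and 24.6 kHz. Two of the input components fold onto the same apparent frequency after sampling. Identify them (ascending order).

17.6 kHz, 38.4 kHz

fs/2 = 5.6 kHz.
17.6 kHz mod fs = 6.4 kHz.
6.4 kHz > fs/2 = 5.6 kHz, folds to fs − 6.4 kHz = 4.8 kHz.
2.8 kHz ≤ fs/2 = 5.6 kHz, passes unchanged.
6.6 kHz > fs/2 = 5.6 kHz, folds to fs − 6.6 kHz = 4.6 kHz.
38.4 kHz mod fs = 4.8 kHz.
4.8 kHz ≤ fs/2 = 5.6 kHz, appears at 4.8 kHz.
24.6 kHz mod fs = 2.2 kHz.
2.2 kHz ≤ fs/2 = 5.6 kHz, appears at 2.2 kHz.
17.6 kHz and 38.4 kHz both map to 4.8 kHz.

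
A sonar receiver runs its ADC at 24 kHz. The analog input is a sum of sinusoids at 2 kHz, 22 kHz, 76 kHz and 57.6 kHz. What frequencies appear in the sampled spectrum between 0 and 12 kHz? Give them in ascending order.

2 kHz, 4 kHz, 9.6 kHz

fs/2 = 12 kHz.
2 kHz ≤ fs/2 = 12 kHz, passes unchanged.
22 kHz > fs/2 = 12 kHz, folds to fs − 22 kHz = 2 kHz.
76 kHz mod fs = 4 kHz.
4 kHz ≤ fs/2 = 12 kHz, appears at 4 kHz.
57.6 kHz mod fs = 9.6 kHz.
9.6 kHz ≤ fs/2 = 12 kHz, appears at 9.6 kHz.
Distinct values: {2 kHz, 4 kHz, 9.6 kHz}.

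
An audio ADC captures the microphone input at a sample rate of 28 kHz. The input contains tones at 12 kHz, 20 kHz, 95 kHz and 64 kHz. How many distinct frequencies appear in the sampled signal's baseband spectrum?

fs/2 = 14 kHz.
12 kHz ≤ fs/2 = 14 kHz, passes unchanged.
20 kHz > fs/2 = 14 kHz, folds to fs − 20 kHz = 8 kHz.
95 kHz mod fs = 11 kHz.
11 kHz ≤ fs/2 = 14 kHz, appears at 11 kHz.
64 kHz mod fs = 8 kHz.
8 kHz ≤ fs/2 = 14 kHz, appears at 8 kHz.
Distinct values: {8 kHz, 11 kHz, 12 kHz} → 3.

3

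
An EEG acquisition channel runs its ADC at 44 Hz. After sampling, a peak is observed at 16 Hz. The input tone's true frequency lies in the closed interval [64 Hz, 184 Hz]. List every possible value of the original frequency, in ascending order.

Frequencies that alias to 16 Hz are k·fs ± 16 Hz for integer k ≥ 0.
k=0: 16 Hz.
k=1: 28 Hz, 60 Hz.
k=2: 72 Hz, 104 Hz.
k=3: 116 Hz, 148 Hz.
k=4: 160 Hz, 192 Hz.
k=5: 204 Hz, 236 Hz.
Within [64 Hz, 184 Hz]: 72 Hz, 104 Hz, 116 Hz, 148 Hz, 160 Hz.

72 Hz, 104 Hz, 116 Hz, 148 Hz, 160 Hz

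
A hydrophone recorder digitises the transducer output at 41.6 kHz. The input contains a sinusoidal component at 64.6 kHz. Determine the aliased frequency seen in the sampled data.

64.6 kHz mod fs = 23 kHz.
23 kHz > fs/2 = 20.8 kHz, folds to fs − 23 kHz = 18.6 kHz.

18.6 kHz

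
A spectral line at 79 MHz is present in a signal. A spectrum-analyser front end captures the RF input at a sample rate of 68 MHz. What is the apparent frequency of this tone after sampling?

79 MHz mod fs = 11 MHz.
11 MHz ≤ fs/2 = 34 MHz, appears at 11 MHz.

11 MHz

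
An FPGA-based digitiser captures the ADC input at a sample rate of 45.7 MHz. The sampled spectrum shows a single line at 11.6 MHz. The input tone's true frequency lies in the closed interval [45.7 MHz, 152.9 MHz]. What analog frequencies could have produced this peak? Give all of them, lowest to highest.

57.3 MHz, 79.8 MHz, 103 MHz, 125.5 MHz, 148.7 MHz

Frequencies that alias to 11.6 MHz are k·fs ± 11.6 MHz for integer k ≥ 0.
k=0: 11.6 MHz.
k=1: 34.1 MHz, 57.3 MHz.
k=2: 79.8 MHz, 103 MHz.
k=3: 125.5 MHz, 148.7 MHz.
k=4: 171.2 MHz, 194.4 MHz.
Within [45.7 MHz, 152.9 MHz]: 57.3 MHz, 79.8 MHz, 103 MHz, 125.5 MHz, 148.7 MHz.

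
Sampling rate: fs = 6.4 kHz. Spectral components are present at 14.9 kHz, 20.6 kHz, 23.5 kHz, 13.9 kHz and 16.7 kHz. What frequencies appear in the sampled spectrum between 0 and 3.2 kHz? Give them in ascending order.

1.1 kHz, 1.4 kHz, 2.1 kHz, 2.5 kHz

fs/2 = 3.2 kHz.
14.9 kHz mod fs = 2.1 kHz.
2.1 kHz ≤ fs/2 = 3.2 kHz, appears at 2.1 kHz.
20.6 kHz mod fs = 1.4 kHz.
1.4 kHz ≤ fs/2 = 3.2 kHz, appears at 1.4 kHz.
23.5 kHz mod fs = 4.3 kHz.
4.3 kHz > fs/2 = 3.2 kHz, folds to fs − 4.3 kHz = 2.1 kHz.
13.9 kHz mod fs = 1.1 kHz.
1.1 kHz ≤ fs/2 = 3.2 kHz, appears at 1.1 kHz.
16.7 kHz mod fs = 3.9 kHz.
3.9 kHz > fs/2 = 3.2 kHz, folds to fs − 3.9 kHz = 2.5 kHz.
Distinct values: {1.1 kHz, 1.4 kHz, 2.1 kHz, 2.5 kHz}.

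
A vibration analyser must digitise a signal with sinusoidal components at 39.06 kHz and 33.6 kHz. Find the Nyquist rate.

78.12 kHz

Highest-frequency component: 39.06 kHz.
Nyquist rate = 2 × 39.06 kHz = 78.12 kHz.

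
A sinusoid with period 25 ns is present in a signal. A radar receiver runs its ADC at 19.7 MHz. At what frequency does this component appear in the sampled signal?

T = 25 ns → f = 1/T = 40 MHz.
40 MHz mod fs = 0.6 MHz.
0.6 MHz ≤ fs/2 = 9.85 MHz, appears at 0.6 MHz.

0.6 MHz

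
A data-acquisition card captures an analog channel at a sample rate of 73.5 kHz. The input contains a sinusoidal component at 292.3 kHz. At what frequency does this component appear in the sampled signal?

292.3 kHz mod fs = 71.8 kHz.
71.8 kHz > fs/2 = 36.75 kHz, folds to fs − 71.8 kHz = 1.7 kHz.

1.7 kHz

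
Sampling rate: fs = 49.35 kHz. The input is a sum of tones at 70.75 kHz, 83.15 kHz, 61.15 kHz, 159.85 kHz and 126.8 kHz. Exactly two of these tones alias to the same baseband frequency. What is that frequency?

11.8 kHz

fs/2 = 24.675 kHz.
70.75 kHz mod fs = 21.4 kHz.
21.4 kHz ≤ fs/2 = 24.675 kHz, appears at 21.4 kHz.
83.15 kHz mod fs = 33.8 kHz.
33.8 kHz > fs/2 = 24.675 kHz, folds to fs − 33.8 kHz = 15.55 kHz.
61.15 kHz mod fs = 11.8 kHz.
11.8 kHz ≤ fs/2 = 24.675 kHz, appears at 11.8 kHz.
159.85 kHz mod fs = 11.8 kHz.
11.8 kHz ≤ fs/2 = 24.675 kHz, appears at 11.8 kHz.
126.8 kHz mod fs = 28.1 kHz.
28.1 kHz > fs/2 = 24.675 kHz, folds to fs − 28.1 kHz = 21.25 kHz.
61.15 kHz and 159.85 kHz both map to 11.8 kHz.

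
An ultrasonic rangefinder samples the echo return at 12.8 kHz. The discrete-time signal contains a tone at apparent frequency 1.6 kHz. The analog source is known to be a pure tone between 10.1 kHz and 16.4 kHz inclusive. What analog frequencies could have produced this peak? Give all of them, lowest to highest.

Frequencies that alias to 1.6 kHz are k·fs ± 1.6 kHz for integer k ≥ 0.
k=0: 1.6 kHz.
k=1: 11.2 kHz, 14.4 kHz.
k=2: 24 kHz, 27.2 kHz.
Within [10.1 kHz, 16.4 kHz]: 11.2 kHz, 14.4 kHz.

11.2 kHz, 14.4 kHz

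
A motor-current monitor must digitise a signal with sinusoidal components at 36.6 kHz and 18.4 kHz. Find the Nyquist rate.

73.2 kHz

Highest-frequency component: 36.6 kHz.
Nyquist rate = 2 × 36.6 kHz = 73.2 kHz.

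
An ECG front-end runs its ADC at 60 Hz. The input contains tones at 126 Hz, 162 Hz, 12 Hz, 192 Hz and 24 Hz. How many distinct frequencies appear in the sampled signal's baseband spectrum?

4

fs/2 = 30 Hz.
126 Hz mod fs = 6 Hz.
6 Hz ≤ fs/2 = 30 Hz, appears at 6 Hz.
162 Hz mod fs = 42 Hz.
42 Hz > fs/2 = 30 Hz, folds to fs − 42 Hz = 18 Hz.
12 Hz ≤ fs/2 = 30 Hz, passes unchanged.
192 Hz mod fs = 12 Hz.
12 Hz ≤ fs/2 = 30 Hz, appears at 12 Hz.
24 Hz ≤ fs/2 = 30 Hz, passes unchanged.
Distinct values: {6 Hz, 12 Hz, 18 Hz, 24 Hz} → 4.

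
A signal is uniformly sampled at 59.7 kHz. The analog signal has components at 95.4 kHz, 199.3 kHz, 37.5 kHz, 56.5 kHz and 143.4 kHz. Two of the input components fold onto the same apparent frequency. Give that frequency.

24 kHz

fs/2 = 29.85 kHz.
95.4 kHz mod fs = 35.7 kHz.
35.7 kHz > fs/2 = 29.85 kHz, folds to fs − 35.7 kHz = 24 kHz.
199.3 kHz mod fs = 20.2 kHz.
20.2 kHz ≤ fs/2 = 29.85 kHz, appears at 20.2 kHz.
37.5 kHz > fs/2 = 29.85 kHz, folds to fs − 37.5 kHz = 22.2 kHz.
56.5 kHz > fs/2 = 29.85 kHz, folds to fs − 56.5 kHz = 3.2 kHz.
143.4 kHz mod fs = 24 kHz.
24 kHz ≤ fs/2 = 29.85 kHz, appears at 24 kHz.
95.4 kHz and 143.4 kHz both map to 24 kHz.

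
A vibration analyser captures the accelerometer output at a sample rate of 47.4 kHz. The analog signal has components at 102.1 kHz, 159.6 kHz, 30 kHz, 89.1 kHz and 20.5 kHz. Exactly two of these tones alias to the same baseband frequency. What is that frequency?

17.4 kHz

fs/2 = 23.7 kHz.
102.1 kHz mod fs = 7.3 kHz.
7.3 kHz ≤ fs/2 = 23.7 kHz, appears at 7.3 kHz.
159.6 kHz mod fs = 17.4 kHz.
17.4 kHz ≤ fs/2 = 23.7 kHz, appears at 17.4 kHz.
30 kHz > fs/2 = 23.7 kHz, folds to fs − 30 kHz = 17.4 kHz.
89.1 kHz mod fs = 41.7 kHz.
41.7 kHz > fs/2 = 23.7 kHz, folds to fs − 41.7 kHz = 5.7 kHz.
20.5 kHz ≤ fs/2 = 23.7 kHz, passes unchanged.
30 kHz and 159.6 kHz both map to 17.4 kHz.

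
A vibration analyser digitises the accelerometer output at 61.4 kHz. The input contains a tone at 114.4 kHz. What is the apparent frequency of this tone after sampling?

114.4 kHz mod fs = 53 kHz.
53 kHz > fs/2 = 30.7 kHz, folds to fs − 53 kHz = 8.4 kHz.

8.4 kHz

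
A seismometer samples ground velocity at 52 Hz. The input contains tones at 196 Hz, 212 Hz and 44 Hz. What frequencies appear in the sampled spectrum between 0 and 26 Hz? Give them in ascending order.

fs/2 = 26 Hz.
196 Hz mod fs = 40 Hz.
40 Hz > fs/2 = 26 Hz, folds to fs − 40 Hz = 12 Hz.
212 Hz mod fs = 4 Hz.
4 Hz ≤ fs/2 = 26 Hz, appears at 4 Hz.
44 Hz > fs/2 = 26 Hz, folds to fs − 44 Hz = 8 Hz.
Distinct values: {4 Hz, 8 Hz, 12 Hz}.

4 Hz, 8 Hz, 12 Hz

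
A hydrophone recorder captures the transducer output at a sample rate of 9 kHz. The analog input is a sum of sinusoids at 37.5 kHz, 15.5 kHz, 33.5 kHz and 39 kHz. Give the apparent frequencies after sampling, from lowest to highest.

1.5 kHz, 2.5 kHz, 3 kHz

fs/2 = 4.5 kHz.
37.5 kHz mod fs = 1.5 kHz.
1.5 kHz ≤ fs/2 = 4.5 kHz, appears at 1.5 kHz.
15.5 kHz mod fs = 6.5 kHz.
6.5 kHz > fs/2 = 4.5 kHz, folds to fs − 6.5 kHz = 2.5 kHz.
33.5 kHz mod fs = 6.5 kHz.
6.5 kHz > fs/2 = 4.5 kHz, folds to fs − 6.5 kHz = 2.5 kHz.
39 kHz mod fs = 3 kHz.
3 kHz ≤ fs/2 = 4.5 kHz, appears at 3 kHz.
Distinct values: {1.5 kHz, 2.5 kHz, 3 kHz}.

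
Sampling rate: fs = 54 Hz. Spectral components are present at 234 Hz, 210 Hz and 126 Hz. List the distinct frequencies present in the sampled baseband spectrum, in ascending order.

6 Hz, 18 Hz

fs/2 = 27 Hz.
234 Hz mod fs = 18 Hz.
18 Hz ≤ fs/2 = 27 Hz, appears at 18 Hz.
210 Hz mod fs = 48 Hz.
48 Hz > fs/2 = 27 Hz, folds to fs − 48 Hz = 6 Hz.
126 Hz mod fs = 18 Hz.
18 Hz ≤ fs/2 = 27 Hz, appears at 18 Hz.
Distinct values: {6 Hz, 18 Hz}.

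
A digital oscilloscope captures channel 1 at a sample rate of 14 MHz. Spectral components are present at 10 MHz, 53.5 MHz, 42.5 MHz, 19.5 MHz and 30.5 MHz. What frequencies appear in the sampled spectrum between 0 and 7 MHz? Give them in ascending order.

fs/2 = 7 MHz.
10 MHz > fs/2 = 7 MHz, folds to fs − 10 MHz = 4 MHz.
53.5 MHz mod fs = 11.5 MHz.
11.5 MHz > fs/2 = 7 MHz, folds to fs − 11.5 MHz = 2.5 MHz.
42.5 MHz mod fs = 0.5 MHz.
0.5 MHz ≤ fs/2 = 7 MHz, appears at 0.5 MHz.
19.5 MHz mod fs = 5.5 MHz.
5.5 MHz ≤ fs/2 = 7 MHz, appears at 5.5 MHz.
30.5 MHz mod fs = 2.5 MHz.
2.5 MHz ≤ fs/2 = 7 MHz, appears at 2.5 MHz.
Distinct values: {0.5 MHz, 2.5 MHz, 4 MHz, 5.5 MHz}.

0.5 MHz, 2.5 MHz, 4 MHz, 5.5 MHz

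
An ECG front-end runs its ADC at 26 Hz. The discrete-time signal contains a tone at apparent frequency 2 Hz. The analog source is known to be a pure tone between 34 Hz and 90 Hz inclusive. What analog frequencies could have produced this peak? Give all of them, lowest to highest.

50 Hz, 54 Hz, 76 Hz, 80 Hz

Frequencies that alias to 2 Hz are k·fs ± 2 Hz for integer k ≥ 0.
k=0: 2 Hz.
k=1: 24 Hz, 28 Hz.
k=2: 50 Hz, 54 Hz.
k=3: 76 Hz, 80 Hz.
k=4: 102 Hz, 106 Hz.
Within [34 Hz, 90 Hz]: 50 Hz, 54 Hz, 76 Hz, 80 Hz.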